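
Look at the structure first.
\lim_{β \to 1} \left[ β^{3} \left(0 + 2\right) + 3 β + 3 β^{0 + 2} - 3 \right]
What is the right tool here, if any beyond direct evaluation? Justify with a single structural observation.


Diagnosis: no special technique — no denominator vanishes and nothing blows up at 1: direct substitution is the whole computation.


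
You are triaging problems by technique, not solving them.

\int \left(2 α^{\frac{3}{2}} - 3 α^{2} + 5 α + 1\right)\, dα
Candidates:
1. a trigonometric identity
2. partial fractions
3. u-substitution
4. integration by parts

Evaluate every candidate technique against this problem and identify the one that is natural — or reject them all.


Best approach: no special technique — the integrand is a sum of constant multiples of powers of α — integrate term by term.
- a trigonometric identity: there is no trigonometric structure at all — the integrand carries no sine or cosine to rewrite.
- partial fractions — the expression is not a ratio of polynomials that decomposes further.
- u-substitution: no subexpression of the integrand pairs with its own derivative as a factor — individual terms may offer their own substitutions, but any change of variable covering the whole integral would have to be constructed from outside the expression.
- integration by parts — the nonconstant-polynomial-times-standard-kernel pattern (an exp, sine, cosine, or logarithm partner) is absent.


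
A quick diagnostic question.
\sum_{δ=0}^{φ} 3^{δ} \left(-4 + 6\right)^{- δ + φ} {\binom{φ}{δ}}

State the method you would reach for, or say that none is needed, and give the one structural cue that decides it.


Method: the binomial theorem — terms weighting {\binom{φ}{δ}} against matched powers of 3 and (-4 + 6) reassemble into (3 + (-4 + 6))^φ by the binomial theorem.


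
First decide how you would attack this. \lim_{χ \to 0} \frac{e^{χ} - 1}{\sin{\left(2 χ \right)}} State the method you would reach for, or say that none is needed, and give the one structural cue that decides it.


Technique: l'Hôpital's rule (0/0) — plug in 0: top and bottom both hit zero, so differentiate each and retry. A first-order expansion at the point is an equally standard path; the rule packages it.


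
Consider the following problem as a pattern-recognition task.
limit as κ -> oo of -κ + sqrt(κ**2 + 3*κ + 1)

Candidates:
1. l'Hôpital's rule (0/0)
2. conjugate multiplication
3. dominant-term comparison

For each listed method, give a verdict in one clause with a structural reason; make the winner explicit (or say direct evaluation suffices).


Technique: conjugate multiplication — sqrt(κ**2 + 3*κ + 1) and κ both blow up, but their difference is tame once the conjugate rationalizes it.
- l'Hôpital's rule (0/0) — substitution produces ∞ − ∞ rather than a vanishing quotient; the rule needs a 0/0 ratio to act on.
- conjugate multiplication: yes, a natural case for it.
- dominant-term comparison — no dominant-degree comparison decides it.


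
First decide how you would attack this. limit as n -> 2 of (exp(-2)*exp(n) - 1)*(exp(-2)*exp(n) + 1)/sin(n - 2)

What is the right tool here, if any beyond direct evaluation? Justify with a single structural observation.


Technique: l'Hôpital's rule (0/0) — numerator and denominator both vanish at 2 — a genuine 0/0 form, which is exactly when l'Hôpital applies. One could equally expand both pieces locally and compare leading terms; the rule does that in one stroke.


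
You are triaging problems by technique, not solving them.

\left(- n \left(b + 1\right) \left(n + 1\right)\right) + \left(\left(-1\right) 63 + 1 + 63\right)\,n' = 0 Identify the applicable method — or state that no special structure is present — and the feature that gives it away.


Technique: separation of variables — one side of the product carries the independent variable, the other the unknown — the textbook separation shape. A Bernoulli substitution applies to this equation as given; separation takes the same equation in its displayed form.


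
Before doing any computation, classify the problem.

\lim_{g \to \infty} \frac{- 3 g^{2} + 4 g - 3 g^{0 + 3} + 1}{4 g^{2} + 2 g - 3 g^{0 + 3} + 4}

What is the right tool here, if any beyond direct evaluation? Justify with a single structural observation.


Verdict: dominant-term comparison — divide by the highest power of g present: lower-order terms vanish and the dominant ratio remains. As a single quotient, the ∞/∞ shape would yield to repeated differentiation as well — the growth comparison gets there in one look.


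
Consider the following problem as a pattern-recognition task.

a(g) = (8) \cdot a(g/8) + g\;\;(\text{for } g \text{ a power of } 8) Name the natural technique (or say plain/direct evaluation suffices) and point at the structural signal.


Best approach: the master substitution — the argument contracts 8-fold per step: reindex g exponentially and solve the linear recurrence in the new index.


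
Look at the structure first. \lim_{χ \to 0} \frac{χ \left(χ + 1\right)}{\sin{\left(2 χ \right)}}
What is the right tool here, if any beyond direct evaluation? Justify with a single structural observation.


Method: l'Hôpital's rule (0/0) — the 0/0 form at 0 is the signature situation for l'Hôpital's rule. Known elementary limits would finish this too — the rule just bypasses the case analysis.


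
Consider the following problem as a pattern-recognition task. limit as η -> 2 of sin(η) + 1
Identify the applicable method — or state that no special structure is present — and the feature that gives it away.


Method: no special technique — the expression is continuous at 2 — substitute and evaluate; no indeterminate form appears.


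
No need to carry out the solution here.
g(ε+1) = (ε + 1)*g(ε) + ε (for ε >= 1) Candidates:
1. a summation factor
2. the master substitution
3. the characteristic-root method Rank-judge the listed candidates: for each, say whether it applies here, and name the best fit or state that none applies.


Diagnosis: a summation factor — normalize by the running product of ε + 1: the left side becomes a difference, and differences sum.
- a summation factor: applicable, and directly so.
- the master substitution: the recursion shifts the index rather than dividing it.
- the characteristic-root method — the coefficients change with the index, which the root method cannot absorb.


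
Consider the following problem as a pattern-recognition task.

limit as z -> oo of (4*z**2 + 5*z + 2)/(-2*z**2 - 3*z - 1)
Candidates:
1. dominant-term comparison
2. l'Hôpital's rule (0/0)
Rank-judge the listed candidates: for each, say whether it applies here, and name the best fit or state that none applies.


Verdict: dominant-term comparison — at large z only the top-degree terms survive; compare the leading terms and the limit falls out.
- dominant-term comparison — yes, a natural case for it.
- l'Hôpital's rule (0/0) — as a single quotient the expression runs to ∞/∞ at the limit point — an at-infinity form of the rule would apply, though the leading-growth comparison is the direct reading.


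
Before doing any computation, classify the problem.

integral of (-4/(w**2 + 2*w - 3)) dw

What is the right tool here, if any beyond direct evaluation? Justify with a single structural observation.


Verdict: partial fractions — each factor of w**2 + 2*w - 3 owns one elementary piece of the integrand — separate them and integrate piecewise.


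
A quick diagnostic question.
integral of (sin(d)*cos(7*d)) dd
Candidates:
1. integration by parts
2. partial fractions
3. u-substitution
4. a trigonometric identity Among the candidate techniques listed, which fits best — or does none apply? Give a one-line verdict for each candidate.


Verdict: a trigonometric identity — the identity turns sin(d)*cos(7*d) into two lone cosines/sines, each trivially integrable.
- integration by parts — not the fit here: there is no polynomial factor to ladder down — parts can still close the trigonometric product by recursion, though the identity rewrite is the direct route.
- partial fractions — the expression is not a ratio of polynomials that decomposes further.
- u-substitution — no subexpression of the integrand serves as a whole-integral substitution inner — individual terms may offer their own, but none carries its derivative as a factor of the full integrand; a working change of variable would have to be constructed from outside the expression.
- a trigonometric identity: yes — fits the structure here.


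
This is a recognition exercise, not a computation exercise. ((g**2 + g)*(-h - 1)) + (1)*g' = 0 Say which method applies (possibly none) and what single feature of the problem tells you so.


Technique: separation of variables — separating collects all g-dependence with the derivative and leaves all h-dependence opposite: variables separate. A Bernoulli rewrite would carry it as the equation stands — separating the variables needs no rearrangement either.


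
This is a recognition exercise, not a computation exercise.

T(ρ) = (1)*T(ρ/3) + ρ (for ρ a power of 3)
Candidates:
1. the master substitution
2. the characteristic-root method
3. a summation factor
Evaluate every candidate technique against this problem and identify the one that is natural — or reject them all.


Technique: the master substitution — the index is divided (ρ/3), not shifted — substitute ρ = 3^m to straighten it into a shift recurrence.
- the master substitution: applicable, and directly so.
- the characteristic-root method: a divided-index call is not the fixed-shift linear shape that characteristic roots solve.
- a summation factor: a divided-index call is outside the fixed-shift first-order family a summation factor normalizes.


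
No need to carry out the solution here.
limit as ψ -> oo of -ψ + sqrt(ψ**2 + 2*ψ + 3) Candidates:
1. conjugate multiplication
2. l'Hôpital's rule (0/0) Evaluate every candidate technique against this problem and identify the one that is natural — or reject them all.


Best approach: conjugate multiplication — two divergent pieces with a minus sign between them and a radical in the mix: rationalize sqrt(ψ**2 + 2*ψ + 3) - ψ before any limit law applies.
- conjugate multiplication — yes — fits the structure here.
- l'Hôpital's rule (0/0): no quotient structure at all: the clash is ∞ minus ∞, which rationalizing converts into a tractable ratio.


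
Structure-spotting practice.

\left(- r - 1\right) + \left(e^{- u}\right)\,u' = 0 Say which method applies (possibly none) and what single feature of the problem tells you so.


Method: separation of variables — one side of the product carries the independent variable, the other the unknown — the textbook separation shape. One could also solve this as an exact equation; with each coefficient in its own variable, separating is the same work with fewer steps.


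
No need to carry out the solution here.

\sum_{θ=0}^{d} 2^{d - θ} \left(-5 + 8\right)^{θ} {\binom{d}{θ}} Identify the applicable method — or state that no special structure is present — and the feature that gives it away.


Best approach: the binomial theorem — binomial coefficients against complementary powers of (-5 + 8) and 2: recognize the binomial expansion and resum.


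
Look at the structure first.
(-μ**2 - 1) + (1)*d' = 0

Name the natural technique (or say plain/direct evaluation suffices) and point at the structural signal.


Verdict: no special technique — the slope is a function of μ alone, so integrate both sides directly.


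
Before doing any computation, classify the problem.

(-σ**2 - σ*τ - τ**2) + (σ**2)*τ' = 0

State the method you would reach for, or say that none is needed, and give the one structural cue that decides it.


Technique: the homogeneous substitution — solved for the derivative, the right side is unchanged under scaling σ and τ together — it depends only on the ratio τ/σ, so substitute a single ratio variable.


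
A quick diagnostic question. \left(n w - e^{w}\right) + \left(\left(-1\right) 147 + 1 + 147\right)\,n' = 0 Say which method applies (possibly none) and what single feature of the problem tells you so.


Best approach: a linear integrating factor — arrange it as n' + w·n = (the forcing term) and the integrating factor does the rest.


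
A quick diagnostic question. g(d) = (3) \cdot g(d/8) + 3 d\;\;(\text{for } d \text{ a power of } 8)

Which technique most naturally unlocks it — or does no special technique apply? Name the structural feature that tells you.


Best approach: the master substitution — the argument shrinks by the factor 8, so measure the index on a logarithmic scale and the recursion becomes a shift.


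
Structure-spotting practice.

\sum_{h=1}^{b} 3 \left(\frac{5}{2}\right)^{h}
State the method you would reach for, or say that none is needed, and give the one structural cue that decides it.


Best approach: the geometric series formula — check a ratio of consecutive terms: it is \frac{5}{2}, independent of the index, so the geometric formula closes the sum.


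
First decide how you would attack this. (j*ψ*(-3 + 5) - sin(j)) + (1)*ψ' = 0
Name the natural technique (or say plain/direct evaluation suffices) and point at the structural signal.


Diagnosis: a linear integrating factor — the unknown enters only to the first power against a nonzero forcing term — the integrating-factor template applies directly.


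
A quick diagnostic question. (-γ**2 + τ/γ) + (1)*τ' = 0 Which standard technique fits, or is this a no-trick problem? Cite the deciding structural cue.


Method: a linear integrating factor — linear in the unknown with genuine forcing: multiply through by the exponential of the integrated coefficient and the left side closes into one derivative.


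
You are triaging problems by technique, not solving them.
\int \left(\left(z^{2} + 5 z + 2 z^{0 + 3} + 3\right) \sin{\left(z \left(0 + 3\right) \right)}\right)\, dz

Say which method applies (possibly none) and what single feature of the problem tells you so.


Technique: integration by parts — the integrand splits as (z^{2} + 5 z + 2 z^{0 + 3} + 3) times \sin{\left(z \left(0 + 3\right) \right)} — repeatedly differentiating the polynomial part kills it, which is the parts ladder.


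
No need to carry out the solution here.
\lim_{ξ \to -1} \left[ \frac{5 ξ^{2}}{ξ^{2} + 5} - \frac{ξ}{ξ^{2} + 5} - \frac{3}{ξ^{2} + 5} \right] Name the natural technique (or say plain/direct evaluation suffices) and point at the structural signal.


Verdict: no special technique — the expression is continuous at -1 — substitute and evaluate; no indeterminate form appears.


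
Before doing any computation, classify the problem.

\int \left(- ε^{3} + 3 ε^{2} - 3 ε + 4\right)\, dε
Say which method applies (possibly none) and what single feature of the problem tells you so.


Best approach: no special technique — the integrand is a sum of constant multiples of powers of ε — integrate term by term.


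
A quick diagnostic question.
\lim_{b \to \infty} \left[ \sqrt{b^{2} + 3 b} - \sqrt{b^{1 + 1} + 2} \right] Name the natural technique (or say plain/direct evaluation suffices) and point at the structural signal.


Method: conjugate multiplication — neither \sqrt{b^{2} + 3 b} nor \sqrt{b^{1 + 1} + 2} converges alone, so rewrite their difference as a conjugate-rationalized quotient first.


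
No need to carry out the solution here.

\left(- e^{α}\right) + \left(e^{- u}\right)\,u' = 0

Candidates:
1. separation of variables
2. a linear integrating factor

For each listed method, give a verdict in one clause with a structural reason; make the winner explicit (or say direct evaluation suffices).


Verdict: separation of variables — solved for the derivative, the right side splits multiplicatively into a function of each variable alone — divide and integrate each side.
- separation of variables: applicable, and directly so.
- a linear integrating factor: a nonlinear term in the unknown puts this outside the integrating-factor template.


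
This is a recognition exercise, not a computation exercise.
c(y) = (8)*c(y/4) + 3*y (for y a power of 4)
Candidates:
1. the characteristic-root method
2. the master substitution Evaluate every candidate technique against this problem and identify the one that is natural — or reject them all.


Method: the master substitution — the argument y/4 divides the index by 4; the standard y = 4^m substitution converts it to a constant-shift recurrence.
- the characteristic-root method — a divided-index call is not the fixed-shift linear shape that characteristic roots solve.
- the master substitution — applies; the problem has the shape this method handles.


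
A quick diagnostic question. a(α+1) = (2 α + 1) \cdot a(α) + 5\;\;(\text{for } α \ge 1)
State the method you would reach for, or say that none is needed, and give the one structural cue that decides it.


Best approach: a summation factor — normalize by the running product of 2 α + 1: the left side becomes a difference, and differences sum.


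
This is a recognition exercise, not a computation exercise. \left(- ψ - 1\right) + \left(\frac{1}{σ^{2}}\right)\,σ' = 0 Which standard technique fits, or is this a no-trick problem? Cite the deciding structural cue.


Best approach: separation of variables — one side of the product carries the independent variable, the other the unknown — the textbook separation shape. The equation is exact as it stands too — a potential function exists — though separation reads the split structure directly.


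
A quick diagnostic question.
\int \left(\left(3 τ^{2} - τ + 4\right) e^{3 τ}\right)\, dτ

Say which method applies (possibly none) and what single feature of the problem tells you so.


Technique: integration by parts — 3 τ^{2} - τ + 4 dies after finitely many derivatives while e^{3 τ} cycles under integration — the tabular/parts setup.


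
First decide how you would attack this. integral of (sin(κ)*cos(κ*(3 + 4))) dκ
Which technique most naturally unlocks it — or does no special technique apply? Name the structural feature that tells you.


Technique: a trigonometric identity — distinct frequencies under one product (sin(κ)*cos(κ*(3 + 4))): the product-to-sum identity is the systematic route to an integrable form.


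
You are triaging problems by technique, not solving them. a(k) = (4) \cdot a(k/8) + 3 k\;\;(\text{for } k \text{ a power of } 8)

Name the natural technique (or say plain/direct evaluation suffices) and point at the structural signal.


Technique: the master substitution — treat m = log base 8 of k as the new clock: one recursion step advances m by one while k scales by 8.


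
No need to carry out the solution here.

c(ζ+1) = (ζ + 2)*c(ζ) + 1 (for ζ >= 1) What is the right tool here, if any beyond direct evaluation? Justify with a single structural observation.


Diagnosis: a summation factor — first-order, linear, moving coefficient ζ + 2: the discrete analogue of an integrating factor handles it.


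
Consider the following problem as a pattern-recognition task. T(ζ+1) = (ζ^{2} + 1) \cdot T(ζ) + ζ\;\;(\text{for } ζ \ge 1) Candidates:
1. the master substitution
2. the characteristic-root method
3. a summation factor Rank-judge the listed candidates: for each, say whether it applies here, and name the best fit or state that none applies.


Verdict: a summation factor — normalize by the running product of ζ^{2} + 1: the left side becomes a difference, and differences sum.
- the master substitution — the recursion shifts the index rather than dividing it.
- the characteristic-root method — the coefficients vary with the index, breaking the constant-coefficient structure the method needs.
- a summation factor — applies; the problem has the shape this method handles.


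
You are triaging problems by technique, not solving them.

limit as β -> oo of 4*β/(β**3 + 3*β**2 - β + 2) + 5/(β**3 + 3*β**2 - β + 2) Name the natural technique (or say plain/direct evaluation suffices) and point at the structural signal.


Verdict: dominant-term comparison — as β grows, only the highest-degree terms matter — compare leading terms and read the limit off. As a single quotient, the ∞/∞ shape would yield to repeated differentiation as well — the growth comparison gets there in one look.


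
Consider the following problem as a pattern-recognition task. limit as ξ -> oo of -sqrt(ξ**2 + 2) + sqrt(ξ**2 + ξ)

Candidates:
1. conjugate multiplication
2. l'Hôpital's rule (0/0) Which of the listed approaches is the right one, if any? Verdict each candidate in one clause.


Technique: conjugate multiplication — the difference sqrt(ξ**2 + ξ) - sqrt(ξ**2 + 2) is an ∞ − ∞ stalemate; its conjugate partner breaks the tie.
- conjugate multiplication: applies; the problem has the shape this method handles.
- l'Hôpital's rule (0/0) — no quotient structure at all: the clash is ∞ minus ∞, which rationalizing converts into a tractable ratio.


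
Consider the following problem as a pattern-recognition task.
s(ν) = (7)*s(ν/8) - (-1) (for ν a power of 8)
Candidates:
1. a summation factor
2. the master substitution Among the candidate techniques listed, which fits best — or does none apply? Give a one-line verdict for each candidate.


Technique: the master substitution — the call at ν/8 makes this multiplicative recursion; the master-style substitution converts it to additive.
- a summation factor: the recursion divides its index rather than shifting it — there is no previous-term chain for a summation factor to telescope.
- the master substitution: yes, a natural case for it.


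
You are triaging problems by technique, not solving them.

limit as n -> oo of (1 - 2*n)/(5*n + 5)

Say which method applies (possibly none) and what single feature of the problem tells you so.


Best approach: dominant-term comparison — as n grows, only the highest-degree terms matter — compare leading terms and read the limit off. Viewed as a single quotient this is an ∞/∞ form — an at-infinity application of l'Hôpital's rule would also resolve it; comparing leading growth reads the answer without differentiating.


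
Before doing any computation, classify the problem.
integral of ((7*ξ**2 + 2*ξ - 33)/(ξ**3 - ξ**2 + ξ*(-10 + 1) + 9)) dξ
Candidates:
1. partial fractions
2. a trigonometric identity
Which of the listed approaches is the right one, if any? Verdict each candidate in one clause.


Best approach: partial fractions — each factor of (ξ**3 - ξ**2 + ξ*(-10 + 1) + 9) owns one elementary piece of the integrand — separate them and integrate piecewise.
- partial fractions — a fit — the right tool for this form.
- a trigonometric identity — there is no trigonometric structure at all — the integrand carries no sine or cosine to rewrite.


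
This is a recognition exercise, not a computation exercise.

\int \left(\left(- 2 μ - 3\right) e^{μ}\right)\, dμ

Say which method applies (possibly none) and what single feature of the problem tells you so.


Best approach: integration by parts — - 2 μ - 3 dies after finitely many derivatives while e^{μ} cycles under integration — the tabular/parts setup.


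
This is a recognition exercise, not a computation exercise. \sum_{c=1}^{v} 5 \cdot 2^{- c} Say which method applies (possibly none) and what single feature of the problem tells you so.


Method: the geometric series formula — consecutive terms stand in a fixed index-free ratio — the geometric sum formula closes it.


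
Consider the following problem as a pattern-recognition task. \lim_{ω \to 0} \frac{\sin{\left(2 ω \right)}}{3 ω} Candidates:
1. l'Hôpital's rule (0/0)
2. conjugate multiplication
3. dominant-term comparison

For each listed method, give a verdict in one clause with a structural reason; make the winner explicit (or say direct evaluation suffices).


Diagnosis: l'Hôpital's rule (0/0) — plug in 0: top and bottom both hit zero, so differentiate each and retry. Expanding numerator and denominator to first order gives the same value — the rule automates exactly that.
- l'Hôpital's rule (0/0) — applies; the problem has the shape this method handles.
- conjugate multiplication: no difference of divergent radicals appears, so rationalizing has nothing to cancel.
- dominant-term comparison: leading-power comparison does not apply to this form.


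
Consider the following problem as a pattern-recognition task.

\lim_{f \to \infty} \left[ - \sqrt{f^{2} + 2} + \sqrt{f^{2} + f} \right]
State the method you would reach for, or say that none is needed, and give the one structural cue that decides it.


Technique: conjugate multiplication — this difference gives up after one conjugate multiplication — the radical structure cancels against its conjugate.


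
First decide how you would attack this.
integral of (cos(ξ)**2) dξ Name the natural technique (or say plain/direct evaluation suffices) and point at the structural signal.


Technique: a trigonometric identity — the even trigonometric power cos(ξ)**2 reduces by a double-angle identity before any integration is attempted.


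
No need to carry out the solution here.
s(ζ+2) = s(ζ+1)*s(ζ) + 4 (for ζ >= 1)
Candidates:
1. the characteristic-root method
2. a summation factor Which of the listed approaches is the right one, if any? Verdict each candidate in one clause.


Verdict: no special technique — the update rule curves (it is not linear in the unknown sequence), so no superposition-based closed form attaches — iterate or study it directly.
- the characteristic-root method — nonlinearity rules out exponential-mode superposition from the start.
- a summation factor — the recursion is nonlinear — outside the first-order linear family a summation factor addresses.


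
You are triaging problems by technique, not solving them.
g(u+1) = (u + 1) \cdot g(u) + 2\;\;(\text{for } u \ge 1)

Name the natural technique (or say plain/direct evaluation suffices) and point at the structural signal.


Best approach: a summation factor — because the multiplier u + 1 is index-dependent, divide through by its running product and sum the resulting differences.


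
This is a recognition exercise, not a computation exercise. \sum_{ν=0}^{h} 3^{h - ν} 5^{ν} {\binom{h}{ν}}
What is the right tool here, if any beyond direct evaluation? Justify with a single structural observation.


Best approach: the binomial theorem — terms weighting {\binom{h}{ν}} against matched powers of 5 and 3 reassemble into (5 + 3)^h by the binomial theorem.


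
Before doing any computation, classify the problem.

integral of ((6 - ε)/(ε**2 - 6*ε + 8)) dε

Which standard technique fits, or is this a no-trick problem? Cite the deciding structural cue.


Best approach: partial fractions — with ε**2 - 6*ε + 8 factorable and the degree on top strictly smaller, simple-fraction decomposition is immediate.


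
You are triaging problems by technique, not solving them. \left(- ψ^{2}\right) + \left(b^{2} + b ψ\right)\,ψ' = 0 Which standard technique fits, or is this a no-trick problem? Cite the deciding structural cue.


Method: the homogeneous substitution — the slope's numerator and denominator have matching total degree, so it depends only on ψ/b and the ratio substitution collapses it. Rewriting — with the variables' roles exchanged where the shape demands it — would expose a Bernoulli structure too; the homogeneous substitution simply reads the degrees directly.


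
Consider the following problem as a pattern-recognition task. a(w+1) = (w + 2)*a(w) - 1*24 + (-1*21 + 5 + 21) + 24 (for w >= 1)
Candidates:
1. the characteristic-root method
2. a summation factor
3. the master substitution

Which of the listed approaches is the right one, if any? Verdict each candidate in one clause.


Diagnosis: a summation factor — an index-dependent multiplier w + 2 rules out characteristic roots; a summation factor converts it to a pure difference.
- the characteristic-root method — the coefficients change with the index, which the root method cannot absorb.
- a summation factor: a fit — the right tool for this form.
- the master substitution: there is no divide-the-index recursive argument.


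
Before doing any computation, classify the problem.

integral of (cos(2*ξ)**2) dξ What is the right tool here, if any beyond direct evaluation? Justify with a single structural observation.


Verdict: a trigonometric identity — reduce cos(2*ξ)**2 with the power-reduction formula and the integral becomes first-degree trigonometry.


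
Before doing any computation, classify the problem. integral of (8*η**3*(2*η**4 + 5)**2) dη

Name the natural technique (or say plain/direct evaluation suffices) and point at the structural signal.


Technique: u-substitution — set u = 2*η**4 + 5: a constant multiple of its derivative, namely 8*η**3, is present as a factor once the integrand is collected, so the du is sitting there waiting. Brute-force expansion works too — the substitution sees the structure instead of grinding through terms.


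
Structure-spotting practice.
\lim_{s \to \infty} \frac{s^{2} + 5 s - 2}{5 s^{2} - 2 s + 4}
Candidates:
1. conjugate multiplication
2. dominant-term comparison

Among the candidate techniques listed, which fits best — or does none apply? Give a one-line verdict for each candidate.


Technique: dominant-term comparison — at large s only the top-degree terms survive; compare the leading terms and the limit falls out.
- conjugate multiplication — the conjugate move applies to radical differences, which this is not.
- dominant-term comparison — yes, a natural case for it.


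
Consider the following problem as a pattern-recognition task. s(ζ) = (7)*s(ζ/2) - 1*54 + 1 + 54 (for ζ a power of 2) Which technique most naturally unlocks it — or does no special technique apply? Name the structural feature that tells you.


Best approach: the master substitution — a divide-and-conquer shape: argument ζ/2, so change variables with ζ = 2^m and solve the linear version.


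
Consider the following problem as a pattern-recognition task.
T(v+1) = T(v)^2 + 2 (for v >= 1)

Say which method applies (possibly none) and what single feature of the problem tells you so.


Method: no special technique — a nonlinear dependence on earlier terms breaks linearity, and with it every superposition-based closed form.


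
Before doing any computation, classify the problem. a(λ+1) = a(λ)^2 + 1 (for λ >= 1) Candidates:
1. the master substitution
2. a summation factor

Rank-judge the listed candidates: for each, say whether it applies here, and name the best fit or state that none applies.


Method: no special technique — the recurrence is nonlinear in the sequence terms; no linear-recurrence method fits it as written — one iterates or studies it directly.
- the master substitution: no fixed divisor shrinks the index between calls.
- a summation factor: no summation factor applies — the rule is not linear in the sequence values.


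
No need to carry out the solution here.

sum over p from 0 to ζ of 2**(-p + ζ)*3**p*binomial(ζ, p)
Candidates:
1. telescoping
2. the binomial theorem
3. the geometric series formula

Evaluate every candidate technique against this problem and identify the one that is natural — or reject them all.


Verdict: the binomial theorem — binomial coefficients against complementary powers of 3 and 2: recognize the binomial expansion and resum.
- telescoping — writing out consecutive terms as given produces no pairwise cancellation.
- the binomial theorem — applies; the problem has the shape this method handles.
- the geometric series formula — the ratio of consecutive terms depends on the index.


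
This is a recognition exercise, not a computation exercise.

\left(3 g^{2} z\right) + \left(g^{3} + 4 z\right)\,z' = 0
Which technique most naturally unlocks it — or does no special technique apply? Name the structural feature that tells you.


Method: the exact-equation method — the compatibility test passes: the z-derivative of 3 g^{2} z matches the g-derivative of g^{3} + 4 z, so integrate a potential.


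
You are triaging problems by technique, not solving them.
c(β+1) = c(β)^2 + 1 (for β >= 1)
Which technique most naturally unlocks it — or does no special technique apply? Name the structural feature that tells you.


Technique: no special technique — the unknown sequence enters the update nonlinearly, so no linear method fits the recurrence as written — direct iteration remains.


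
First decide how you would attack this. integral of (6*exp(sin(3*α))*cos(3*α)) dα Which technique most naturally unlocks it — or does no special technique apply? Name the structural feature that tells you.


Method: u-substitution — viewed as a product, the integrand is a composition evaluated at sin(3*α) times (a constant multiple of) that inner expression's derivative, so u = sin(3*α) makes it elementary.


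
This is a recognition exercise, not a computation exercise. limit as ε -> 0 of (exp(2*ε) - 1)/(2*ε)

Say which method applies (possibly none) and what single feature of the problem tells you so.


Technique: l'Hôpital's rule (0/0) — plug in 0: top and bottom both hit zero, so differentiate each and retry. A first-order expansion at the point is an equally standard path; the rule packages it.


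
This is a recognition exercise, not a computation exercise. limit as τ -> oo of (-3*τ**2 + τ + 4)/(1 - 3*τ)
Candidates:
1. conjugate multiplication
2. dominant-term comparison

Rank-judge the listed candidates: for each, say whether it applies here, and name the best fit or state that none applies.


Technique: dominant-term comparison — at large τ only the top-degree terms survive; compare the leading terms and the limit falls out.
- conjugate multiplication — rationalization has no target — no divergent radical difference appears.
- dominant-term comparison: yes, a natural case for it.


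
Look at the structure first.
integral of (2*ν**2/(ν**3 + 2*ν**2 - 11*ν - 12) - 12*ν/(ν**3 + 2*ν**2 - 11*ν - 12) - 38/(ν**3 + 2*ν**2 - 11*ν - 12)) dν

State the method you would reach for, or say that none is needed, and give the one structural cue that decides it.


Best approach: partial fractions — rational integrand, reducible denominator ν**3 + 2*ν**2 - 11*ν - 12: decompose first, integrate second.


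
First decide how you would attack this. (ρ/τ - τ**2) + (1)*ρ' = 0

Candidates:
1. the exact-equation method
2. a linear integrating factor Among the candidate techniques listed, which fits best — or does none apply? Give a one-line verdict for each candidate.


Method: a linear integrating factor — the unknown enters only to the first power against a nonzero forcing term — the integrating-factor template applies directly.
- the exact-equation method: exactness fails on the nose — the mixed partials do not match.
- a linear integrating factor — yes — fits the structure here.


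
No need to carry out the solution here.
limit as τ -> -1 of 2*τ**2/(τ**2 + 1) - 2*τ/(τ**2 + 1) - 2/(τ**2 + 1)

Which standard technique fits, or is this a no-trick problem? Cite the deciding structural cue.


Diagnosis: no special technique — the expression is continuous at the evaluation point — substitute directly; no indeterminate form appears.


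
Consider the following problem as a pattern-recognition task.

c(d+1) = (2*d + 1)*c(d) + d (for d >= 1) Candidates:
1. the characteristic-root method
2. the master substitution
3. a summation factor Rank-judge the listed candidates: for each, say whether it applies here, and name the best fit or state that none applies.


Verdict: a summation factor — an index-dependent multiplier 2*d + 1 rules out characteristic roots; a summation factor converts it to a pure difference.
- the characteristic-root method: an index-dependent weight blocks the pure exponential ansatz.
- the master substitution: the recursion steps by a constant offset, so exponential reindexing is pointless.
- a summation factor — yes — fits the structure here.


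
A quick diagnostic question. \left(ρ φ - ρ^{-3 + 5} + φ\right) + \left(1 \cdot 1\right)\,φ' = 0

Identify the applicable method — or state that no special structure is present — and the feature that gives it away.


Diagnosis: a linear integrating factor — the unknown enters only to the first power against a nonzero forcing term — the integrating-factor template applies directly.


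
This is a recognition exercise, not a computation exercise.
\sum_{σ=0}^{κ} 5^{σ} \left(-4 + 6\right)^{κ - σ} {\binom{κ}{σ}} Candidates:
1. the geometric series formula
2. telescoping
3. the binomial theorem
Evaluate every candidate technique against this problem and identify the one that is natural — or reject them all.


Technique: the binomial theorem — the binomial coefficients weight matched powers of 5 and (-4 + 6), which is exactly the expansion of a binomial power.
- the geometric series formula — dividing successive terms gives an index-dependent quantity, not a constant.
- telescoping: computed from the summand as displayed, the partial sums build up without the pairwise collapse telescoping exploits.
- the binomial theorem: applies; the problem has the shape this method handles.


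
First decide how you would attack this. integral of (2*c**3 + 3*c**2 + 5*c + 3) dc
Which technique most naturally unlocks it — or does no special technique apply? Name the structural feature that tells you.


Method: no special technique — scan for structure and find none: constant multiples of powers of c, integrate directly.


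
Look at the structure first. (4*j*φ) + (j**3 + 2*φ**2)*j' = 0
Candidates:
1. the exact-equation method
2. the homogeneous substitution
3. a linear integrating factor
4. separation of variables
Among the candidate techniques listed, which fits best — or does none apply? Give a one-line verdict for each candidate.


Method: the exact-equation method — take the mixed partials of 4*j*φ and j**3 + 2*φ**2: they are equal, which certifies an exact differential.
- the exact-equation method: applicable, and directly so.
- the homogeneous substitution: the slope does not depend on the ratio of the variables alone.
- a linear integrating factor: the unknown enters nonlinearly (through a power, a denominator, or a transcendental function), which the linear integrating-factor recipe cannot absorb as-is — any repair would come from a preliminary substitution, not the factor.
- separation of variables: no division isolates the independent variable from the unknown.


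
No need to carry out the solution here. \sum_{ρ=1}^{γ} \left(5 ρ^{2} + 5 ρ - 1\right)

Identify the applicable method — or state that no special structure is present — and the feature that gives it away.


Technique: no special technique — no ratio, no shift structure, no binomial pattern: sum the constant-multiple powers of ρ with known formulas.


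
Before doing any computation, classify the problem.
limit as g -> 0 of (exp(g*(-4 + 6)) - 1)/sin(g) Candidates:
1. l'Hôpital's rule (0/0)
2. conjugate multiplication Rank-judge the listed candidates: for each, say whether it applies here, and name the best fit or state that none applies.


Method: l'Hôpital's rule (0/0) — substituting 0 gives 0 over 0; differentiate top and bottom once and re-evaluate. Expanding numerator and denominator to first order gives the same value — the rule automates exactly that.
- l'Hôpital's rule (0/0) — yes — fits the structure here.
- conjugate multiplication: no difference of divergent radicals appears, so rationalizing has nothing to cancel.
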